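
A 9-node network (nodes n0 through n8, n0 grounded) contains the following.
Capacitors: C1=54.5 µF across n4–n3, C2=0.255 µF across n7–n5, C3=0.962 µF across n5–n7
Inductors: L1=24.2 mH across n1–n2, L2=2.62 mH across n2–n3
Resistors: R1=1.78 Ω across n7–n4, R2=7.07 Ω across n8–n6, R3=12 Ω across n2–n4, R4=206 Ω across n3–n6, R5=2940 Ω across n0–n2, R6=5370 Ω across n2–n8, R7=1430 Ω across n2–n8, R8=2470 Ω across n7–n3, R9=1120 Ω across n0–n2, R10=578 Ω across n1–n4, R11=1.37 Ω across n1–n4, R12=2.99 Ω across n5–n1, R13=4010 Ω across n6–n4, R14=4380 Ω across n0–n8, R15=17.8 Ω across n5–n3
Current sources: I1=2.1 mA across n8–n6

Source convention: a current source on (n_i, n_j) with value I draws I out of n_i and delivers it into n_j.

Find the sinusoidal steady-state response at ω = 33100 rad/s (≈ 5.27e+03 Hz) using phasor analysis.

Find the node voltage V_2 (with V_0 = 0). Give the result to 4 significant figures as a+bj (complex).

Element admittances at ω=33100 rad/s:
  Y(C1) = 0.000+1.804j S between n4,n3
  Y(L1) = 0.000-0.001248j S between n1,n2
  Y(R1) = 0.5618+0.000j S between n7,n4
  Y(R2) = 0.1414+0.000j S between n8,n6
  Y(R3) = 0.08333+0.000j S between n2,n4
  Y(R4) = 0.004854+0.000j S between n3,n6
  Y(R5) = 0.0003401+0.000j S between n0,n2
  Y(R6) = 0.0001862+0.000j S between n2,n8
  Y(R7) = 0.0006993+0.000j S between n2,n8
  Y(R8) = 0.0004049+0.000j S between n7,n3
  Y(C2) = 0.000+0.008441j S between n7,n5
  Y(R9) = 0.0008929+0.000j S between n0,n2
  Y(L2) = 0.000-0.01153j S between n2,n3
  Y(R10) = 0.001730+0.000j S between n1,n4
  Y(R11) = 0.7299+0.000j S between n1,n4
  Y(R12) = 0.3344+0.000j S between n5,n1
  Y(R13) = 0.0002494+0.000j S between n6,n4
  Y(R14) = 0.0002283+0.000j S between n0,n8
  Y(R15) = 0.05618+0.000j S between n5,n3
  Y(C3) = 0.000+0.03184j S between n5,n7
  I1: injects 0.0021 A into n6 (from n8)
Assemble and solve the 8×8 MNA system:
  V(n1)=0.002037+2.113e-05j  V(n2)=0.001883-2.192e-06j  V(n3)=0.002038+1.458e-05j  V(n4)=0.002037+2.129e-05j  V(n5)=0.002037+2.019e-05j  V(n6)=0.004584+1.195e-05j  V(n7)=0.002037+2.129e-05j  V(n8)=-0.01017+1.184e-05j

0.001883-2.192e-06j V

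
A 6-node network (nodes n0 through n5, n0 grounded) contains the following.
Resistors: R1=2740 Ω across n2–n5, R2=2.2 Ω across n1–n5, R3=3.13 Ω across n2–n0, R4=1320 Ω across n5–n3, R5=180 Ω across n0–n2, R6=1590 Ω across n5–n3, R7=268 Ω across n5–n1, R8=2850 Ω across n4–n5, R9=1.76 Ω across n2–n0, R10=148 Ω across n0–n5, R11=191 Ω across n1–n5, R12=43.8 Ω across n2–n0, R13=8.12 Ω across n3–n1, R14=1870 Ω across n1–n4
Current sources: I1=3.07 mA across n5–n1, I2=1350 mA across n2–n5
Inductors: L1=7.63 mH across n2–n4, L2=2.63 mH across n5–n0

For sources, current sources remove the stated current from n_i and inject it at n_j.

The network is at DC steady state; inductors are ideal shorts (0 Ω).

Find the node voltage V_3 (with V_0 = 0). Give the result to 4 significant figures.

0.004851 V

Apply KCL at each of the 5 non-ground nodes and solve the resulting linear system.
Node n1: branches {R2, I1, R7, R11, R13, R14} → V_1 = 0.004905
Node n2: branches {R1, R3, R5, L1, R9, R12, I2} → V_2 = -1.472
Node n3: branches {R4, R6, R13} → V_3 = 0.004851
Node n4: branches {L1, R8, R14} → V_4 = -1.472
Node n5: branches {R1, R2, I1, R4, R6, R7, R8, L2, R10, R11, I2} → V_5 = 0.000
Source currents: i(L1)=-0.001306, i(L2)=1.348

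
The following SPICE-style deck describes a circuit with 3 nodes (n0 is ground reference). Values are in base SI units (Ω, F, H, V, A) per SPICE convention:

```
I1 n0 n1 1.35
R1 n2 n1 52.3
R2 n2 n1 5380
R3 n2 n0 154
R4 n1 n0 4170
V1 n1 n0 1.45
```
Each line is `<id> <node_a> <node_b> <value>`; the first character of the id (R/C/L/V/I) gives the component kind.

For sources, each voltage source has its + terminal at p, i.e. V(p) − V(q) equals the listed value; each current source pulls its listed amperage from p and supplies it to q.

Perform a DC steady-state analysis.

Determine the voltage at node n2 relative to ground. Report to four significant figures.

Element admittances at DC:
  I1: injects 1.35 A into n1 (from n0)
  Y(R1) = 0.01912 S between n2,n1
  Y(R2) = 0.0001859 S between n2,n1
  Y(R3) = 0.006494 S between n2,n0
  Y(R4) = 0.0002398 S between n1,n0
  V1: constraint V(n1)−V(n0) = 1.45
Assemble and solve the 3×3 MNA system:
  V(n1)=1.450  V(n2)=1.085
  i(V1)=1.343

1.085 V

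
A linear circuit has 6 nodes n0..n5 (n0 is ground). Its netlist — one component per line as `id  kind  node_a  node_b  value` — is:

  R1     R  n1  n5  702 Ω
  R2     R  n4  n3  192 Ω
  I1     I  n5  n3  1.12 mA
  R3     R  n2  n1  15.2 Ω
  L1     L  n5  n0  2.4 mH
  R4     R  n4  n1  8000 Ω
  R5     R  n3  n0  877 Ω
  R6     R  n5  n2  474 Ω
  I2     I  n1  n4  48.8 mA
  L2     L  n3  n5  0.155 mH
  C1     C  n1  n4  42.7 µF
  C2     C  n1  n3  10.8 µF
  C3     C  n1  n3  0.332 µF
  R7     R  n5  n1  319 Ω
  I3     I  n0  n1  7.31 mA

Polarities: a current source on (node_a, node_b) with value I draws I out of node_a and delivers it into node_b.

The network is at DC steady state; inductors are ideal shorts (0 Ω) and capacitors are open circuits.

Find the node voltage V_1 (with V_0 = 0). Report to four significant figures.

Apply KCL at each of the 5 non-ground nodes and solve the resulting linear system.
Node n1: branches {R1, R3, R4, I2, C1, C2, C3, R7, I3} → V_1 = -5.999
Node n2: branches {R3, R6} → V_2 = -5.813
Node n3: branches {R2, I1, R5, L2, C2, C3} → V_3 = 0.000
Node n4: branches {R2, R4, I2, C1} → V_4 = 9.009
Node n5: branches {R1, I1, L1, R6, L2, R7} → V_5 = 0.000
Source currents: i(L1)=0.007310, i(L2)=0.04804

-5.999 V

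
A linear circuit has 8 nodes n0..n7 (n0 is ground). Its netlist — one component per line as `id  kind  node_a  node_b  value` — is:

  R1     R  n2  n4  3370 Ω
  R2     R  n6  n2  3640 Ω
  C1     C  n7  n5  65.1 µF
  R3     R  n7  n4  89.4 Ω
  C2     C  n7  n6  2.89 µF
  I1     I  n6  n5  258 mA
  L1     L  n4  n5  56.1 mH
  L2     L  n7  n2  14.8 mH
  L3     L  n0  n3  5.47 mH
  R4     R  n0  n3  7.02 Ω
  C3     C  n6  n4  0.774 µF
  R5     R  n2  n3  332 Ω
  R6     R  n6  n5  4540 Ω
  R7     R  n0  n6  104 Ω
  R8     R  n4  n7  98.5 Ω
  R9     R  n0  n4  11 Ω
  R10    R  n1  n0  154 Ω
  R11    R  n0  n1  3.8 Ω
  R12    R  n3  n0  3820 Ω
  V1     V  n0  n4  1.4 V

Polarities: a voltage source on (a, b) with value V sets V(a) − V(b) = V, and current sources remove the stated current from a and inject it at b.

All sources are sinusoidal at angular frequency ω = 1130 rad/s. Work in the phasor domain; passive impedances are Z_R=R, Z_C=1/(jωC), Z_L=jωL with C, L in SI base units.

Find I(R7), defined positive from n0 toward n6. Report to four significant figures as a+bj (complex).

MNA unknowns: 7 node voltages V₁..V_7 plus 1 source current (V1)
R1: Y=0.0002967+0.000j on G[2,4]
R2: Y=0.0002747+0.000j on G[6,2]
C1: Y=0.000+0.07356j on G[7,5]
R3: Y=0.01119+0.000j on G[7,4]
C2: Y=0.000+0.003266j on G[7,6]
I1: z[6]−=0.258, z[5]+=0.258
L1: Y=0.000-0.01577j on G[4,5]
L2: Y=0.000-0.05979j on G[7,2]
L3: Y=0.000-0.1618j on G[0,3]
R4: Y=0.1425+0.000j on G[0,3]
C3: Y=0.000+0.0008746j on G[6,4]
R5: Y=0.003012+0.000j on G[2,3]
R6: Y=0.0002203+0.000j on G[6,5]
R7: Y=0.009615+0.000j on G[0,6]
R8: Y=0.01015+0.000j on G[4,7]
R9: Y=0.09091+0.000j on G[0,4]
R10: Y=0.006494+0.000j on G[1,0]
R11: Y=0.2632+0.000j on G[0,1]
R12: Y=0.0002618+0.000j on G[3,0]
V1: row V0−V4=1.4, i_V1 at 0,4
solve → V1=0.000+0.000j, V2=7.554+3.082j, V3=0.03826+0.1062j, V4=-1.400+0.000j, V5=9.878+0.2887j, V6=-21.67+11.24j, V7=7.427+3.640j
aux → i_V1=-0.3130+0.1171j

0.2084-0.1081j A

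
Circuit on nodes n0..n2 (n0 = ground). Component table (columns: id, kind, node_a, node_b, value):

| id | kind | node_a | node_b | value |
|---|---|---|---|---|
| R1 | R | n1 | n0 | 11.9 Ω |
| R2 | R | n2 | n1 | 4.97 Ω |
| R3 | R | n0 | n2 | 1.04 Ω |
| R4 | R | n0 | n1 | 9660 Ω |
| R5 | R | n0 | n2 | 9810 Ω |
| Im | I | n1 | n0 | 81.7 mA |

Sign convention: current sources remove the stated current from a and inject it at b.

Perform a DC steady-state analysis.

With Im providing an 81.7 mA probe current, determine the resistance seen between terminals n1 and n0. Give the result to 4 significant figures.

R_eq = 3.992 Ω

Apply KCL at each of the 2 non-ground nodes and solve the resulting linear system.
Node n1: branches {R1, R2, R4, Im} → V_1 = -0.3261
Node n2: branches {R2, R3, R5} → V_2 = -0.05643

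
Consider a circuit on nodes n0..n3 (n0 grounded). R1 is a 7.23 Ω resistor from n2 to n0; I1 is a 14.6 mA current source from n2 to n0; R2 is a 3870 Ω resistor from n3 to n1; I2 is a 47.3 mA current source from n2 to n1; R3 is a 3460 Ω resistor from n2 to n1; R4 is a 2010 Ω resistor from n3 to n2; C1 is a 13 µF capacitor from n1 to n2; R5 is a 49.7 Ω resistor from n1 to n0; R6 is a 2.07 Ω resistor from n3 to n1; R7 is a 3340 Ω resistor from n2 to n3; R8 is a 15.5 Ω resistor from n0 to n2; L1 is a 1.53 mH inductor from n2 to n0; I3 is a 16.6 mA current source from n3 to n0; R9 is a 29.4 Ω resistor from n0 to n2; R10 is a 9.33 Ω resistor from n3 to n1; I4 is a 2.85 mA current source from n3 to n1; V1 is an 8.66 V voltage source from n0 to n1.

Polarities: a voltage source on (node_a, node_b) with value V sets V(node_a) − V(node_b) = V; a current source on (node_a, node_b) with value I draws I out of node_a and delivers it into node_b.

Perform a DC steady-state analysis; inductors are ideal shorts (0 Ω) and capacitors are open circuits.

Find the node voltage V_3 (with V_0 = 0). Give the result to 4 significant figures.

-8.681 V

MNA unknowns: 3 node voltages V₁..V_3 plus 2 source currents (L1, V1)
R1: Y=0.1383 on G[2,0]
I1: z[2]−=0.0146, z[0]+=0.0146
R2: Y=0.0002584 on G[3,1]
I2: z[2]−=0.0473, z[1]+=0.0473
R3: Y=0.0002890 on G[2,1]
R4: Y=0.0004975 on G[3,2]
C1: Y=0.000 on G[1,2]
R5: Y=0.02012 on G[1,0]
R6: Y=0.4831 on G[3,1]
R7: Y=0.0002994 on G[2,3]
R8: Y=0.06452 on G[0,2]
L1: row V2−V0=0, i_L1 at 2,0
I3: z[3]−=0.0166, z[0]+=0.0166
R9: Y=0.03401 on G[0,2]
R10: Y=0.1072 on G[3,1]
I4: z[3]−=0.00285, z[1]+=0.00285
V1: row V0−V1=8.66, i_V1 at 0,1
solve → V1=-8.660, V2=0.000, V3=-8.681
aux → i_L1=-0.07132, i_V1=-0.2144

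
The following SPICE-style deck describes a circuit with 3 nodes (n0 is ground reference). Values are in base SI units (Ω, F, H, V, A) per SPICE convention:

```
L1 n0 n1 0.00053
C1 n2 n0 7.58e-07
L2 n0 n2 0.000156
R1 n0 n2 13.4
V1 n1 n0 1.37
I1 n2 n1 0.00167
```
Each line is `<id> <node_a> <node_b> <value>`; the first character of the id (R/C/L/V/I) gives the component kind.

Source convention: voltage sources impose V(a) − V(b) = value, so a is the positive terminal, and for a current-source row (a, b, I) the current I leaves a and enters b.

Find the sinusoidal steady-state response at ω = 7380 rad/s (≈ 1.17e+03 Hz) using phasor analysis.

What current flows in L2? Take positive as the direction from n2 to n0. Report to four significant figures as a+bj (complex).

MNA unknowns: 2 node voltages V₁..V_2 plus 1 source current (V1)
L1: Y=0.000-0.2557j on G[0,1]
C1: Y=0.000+0.005594j on G[2,0]
L2: Y=0.000-0.8686j on G[0,2]
R1: Y=0.07463+0.000j on G[0,2]
V1: row V1−V0=1.37, i_V1 at 1,0
I1: z[2]−=0.00167, z[1]+=0.00167
solve → V1=1.370+0.000j, V2=-0.0001661-0.001921j
aux → i_V1=0.001670+0.3503j

-0.001668+0.0001443j A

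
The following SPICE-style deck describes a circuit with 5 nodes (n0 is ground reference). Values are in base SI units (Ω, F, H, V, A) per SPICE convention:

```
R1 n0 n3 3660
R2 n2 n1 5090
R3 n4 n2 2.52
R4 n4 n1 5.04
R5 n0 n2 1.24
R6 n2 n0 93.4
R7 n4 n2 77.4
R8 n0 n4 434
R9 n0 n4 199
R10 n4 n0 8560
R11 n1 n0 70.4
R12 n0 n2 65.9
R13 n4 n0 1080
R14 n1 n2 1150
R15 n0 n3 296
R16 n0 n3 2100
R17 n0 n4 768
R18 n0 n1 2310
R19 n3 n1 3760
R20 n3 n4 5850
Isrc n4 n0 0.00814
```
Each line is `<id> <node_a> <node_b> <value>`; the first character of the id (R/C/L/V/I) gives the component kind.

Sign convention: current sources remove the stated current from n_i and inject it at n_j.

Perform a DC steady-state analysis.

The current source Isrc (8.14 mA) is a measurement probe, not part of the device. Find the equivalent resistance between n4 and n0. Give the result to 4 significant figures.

Element admittances at DC:
  Y(R1) = 0.0002732 S between n0,n3
  Y(R2) = 0.0001965 S between n2,n1
  Y(R3) = 0.3968 S between n4,n2
  Y(R4) = 0.1984 S between n4,n1
  Y(R5) = 0.8065 S between n0,n2
  Y(R6) = 0.01071 S between n2,n0
  Y(R7) = 0.01292 S between n4,n2
  Y(R8) = 0.002304 S between n0,n4
  Y(R9) = 0.005025 S between n0,n4
  Y(R10) = 0.0001168 S between n4,n0
  Y(R11) = 0.01420 S between n1,n0
  Y(R12) = 0.01517 S between n0,n2
  Y(R13) = 0.0009259 S between n4,n0
  Y(R14) = 0.0008696 S between n1,n2
  Y(R15) = 0.003378 S between n0,n3
  Y(R16) = 0.0004762 S between n0,n3
  Y(R17) = 0.001302 S between n0,n4
  Y(R18) = 0.0004329 S between n0,n1
  Y(R19) = 0.0002660 S between n3,n1
  Y(R20) = 0.0001709 S between n3,n4
  Isrc: injects 0.00814 A into n0 (from n4)
Assemble and solve the 4×4 MNA system:
  V(n1)=-0.02528  V(n2)=-0.009006  V(n3)=-0.002493  V(n4)=-0.02726

R_eq = 3.349 Ω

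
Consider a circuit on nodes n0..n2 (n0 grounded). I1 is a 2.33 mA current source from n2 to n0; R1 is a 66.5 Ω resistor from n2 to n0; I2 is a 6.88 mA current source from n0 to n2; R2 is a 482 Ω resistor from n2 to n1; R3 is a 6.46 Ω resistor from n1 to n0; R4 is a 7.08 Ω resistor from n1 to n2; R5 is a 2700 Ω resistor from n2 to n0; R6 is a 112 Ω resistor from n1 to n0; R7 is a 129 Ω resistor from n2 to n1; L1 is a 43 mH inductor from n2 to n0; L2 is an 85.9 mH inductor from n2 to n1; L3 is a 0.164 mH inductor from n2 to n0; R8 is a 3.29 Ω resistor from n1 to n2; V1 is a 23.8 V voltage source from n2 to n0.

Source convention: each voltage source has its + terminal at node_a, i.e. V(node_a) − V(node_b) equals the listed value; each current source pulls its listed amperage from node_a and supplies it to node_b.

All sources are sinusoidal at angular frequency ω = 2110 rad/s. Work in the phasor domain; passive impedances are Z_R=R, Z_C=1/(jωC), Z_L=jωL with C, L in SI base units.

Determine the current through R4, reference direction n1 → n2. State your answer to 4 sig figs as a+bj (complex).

-0.8894-0.007931j A

Element admittances at ω=2110 rad/s:
  I1: injects 0.00233 A into n0 (from n2)
  Y(R1) = 0.01504+0.000j S between n2,n0
  I2: injects 0.00688 A into n2 (from n0)
  Y(R2) = 0.002075+0.000j S between n2,n1
  Y(R3) = 0.1548+0.000j S between n1,n0
  Y(R4) = 0.1412+0.000j S between n1,n2
  Y(R5) = 0.0003704+0.000j S between n2,n0
  Y(R6) = 0.008929+0.000j S between n1,n0
  Y(R7) = 0.007752+0.000j S between n2,n1
  Y(L1) = 0.000-0.01102j S between n2,n0
  Y(L2) = 0.000-0.005517j S between n2,n1
  Y(L3) = 0.000-2.890j S between n2,n0
  Y(R8) = 0.3040+0.000j S between n1,n2
  V1: constraint V(n2)−V(n0) = 23.8
Assemble and solve the 3×3 MNA system:
  V(n1)=17.50-0.05615j  V(n2)=23.80+0.000j
  i(V1)=-3.228+69.05j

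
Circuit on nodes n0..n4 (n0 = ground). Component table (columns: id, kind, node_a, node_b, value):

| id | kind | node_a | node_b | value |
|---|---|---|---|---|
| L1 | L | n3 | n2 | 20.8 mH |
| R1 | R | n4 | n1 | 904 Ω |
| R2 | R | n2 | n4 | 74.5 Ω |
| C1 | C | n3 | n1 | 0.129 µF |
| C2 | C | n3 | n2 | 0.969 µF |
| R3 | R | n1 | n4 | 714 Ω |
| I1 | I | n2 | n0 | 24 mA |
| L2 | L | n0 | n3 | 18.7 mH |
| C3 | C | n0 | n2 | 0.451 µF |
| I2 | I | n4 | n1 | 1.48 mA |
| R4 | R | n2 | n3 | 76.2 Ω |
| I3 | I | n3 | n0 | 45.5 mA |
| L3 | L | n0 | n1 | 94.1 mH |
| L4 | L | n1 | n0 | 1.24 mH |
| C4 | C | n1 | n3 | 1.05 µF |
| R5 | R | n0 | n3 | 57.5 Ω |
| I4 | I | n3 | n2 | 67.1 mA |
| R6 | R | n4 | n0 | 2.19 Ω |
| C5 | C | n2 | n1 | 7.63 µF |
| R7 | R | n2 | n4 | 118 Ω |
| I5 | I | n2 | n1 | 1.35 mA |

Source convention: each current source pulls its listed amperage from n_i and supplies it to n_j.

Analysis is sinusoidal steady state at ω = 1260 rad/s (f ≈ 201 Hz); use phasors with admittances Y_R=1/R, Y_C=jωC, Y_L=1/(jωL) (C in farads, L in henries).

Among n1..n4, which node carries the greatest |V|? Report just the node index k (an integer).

Apply KCL at each of the 4 non-ground nodes and solve the resulting linear system.
Node n1: branches {R1, C1, R3, I2, L3, L4, C4, C5, I5} → V_1 = 0.007212+0.008200j
Node n2: branches {L1, R2, C2, I1, C3, R4, I4, C5, R7, I5} → V_2 = -0.3723-0.05924j
Node n3: branches {L1, C1, C2, L2, R4, I3, C4, R5, I4} → V_3 = -0.6664-1.276j
Node n4: branches {R1, R2, R3, I2, R6, R7} → V_4 = -0.01999-0.002654j

3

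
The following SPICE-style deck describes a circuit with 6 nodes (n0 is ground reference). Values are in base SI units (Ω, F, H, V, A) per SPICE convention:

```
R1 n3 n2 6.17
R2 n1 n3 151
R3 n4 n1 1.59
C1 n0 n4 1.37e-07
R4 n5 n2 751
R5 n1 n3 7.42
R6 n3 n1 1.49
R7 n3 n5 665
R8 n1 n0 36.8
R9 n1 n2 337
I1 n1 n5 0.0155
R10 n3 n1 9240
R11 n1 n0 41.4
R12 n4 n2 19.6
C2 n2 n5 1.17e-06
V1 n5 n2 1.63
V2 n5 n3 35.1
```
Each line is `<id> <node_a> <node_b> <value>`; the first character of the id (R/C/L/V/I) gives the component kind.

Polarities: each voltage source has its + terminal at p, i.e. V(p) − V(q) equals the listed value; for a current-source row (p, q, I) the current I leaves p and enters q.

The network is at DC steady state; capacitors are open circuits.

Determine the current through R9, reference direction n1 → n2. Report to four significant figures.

Element admittances at DC:
  Y(R1) = 0.1621 S between n3,n2
  Y(R2) = 0.006623 S between n1,n3
  Y(R3) = 0.6289 S between n4,n1
  Y(C1) = 0.000 S between n0,n4
  Y(R4) = 0.001332 S between n5,n2
  Y(R5) = 0.1348 S between n1,n3
  Y(R6) = 0.6711 S between n3,n1
  Y(R7) = 0.001504 S between n3,n5
  Y(R8) = 0.02717 S between n1,n0
  Y(R9) = 0.002967 S between n1,n2
  I1: injects 0.0155 A into n5 (from n1)
  Y(R10) = 0.0001082 S between n3,n1
  Y(R11) = 0.02415 S between n1,n0
  Y(R12) = 0.05102 S between n4,n2
  Y(C2) = 0.000 S between n2,n5
  V1: constraint V(n5)−V(n2) = 1.63
  V2: constraint V(n5)−V(n3) = 35.1
Assemble and solve the 7×7 MNA system:
  V(n1)=0.000  V(n2)=31.54  V(n3)=-1.928  V(n4)=2.367  V(n5)=33.17
  i(V1)=7.005  i(V2)=-7.044

-0.09360 A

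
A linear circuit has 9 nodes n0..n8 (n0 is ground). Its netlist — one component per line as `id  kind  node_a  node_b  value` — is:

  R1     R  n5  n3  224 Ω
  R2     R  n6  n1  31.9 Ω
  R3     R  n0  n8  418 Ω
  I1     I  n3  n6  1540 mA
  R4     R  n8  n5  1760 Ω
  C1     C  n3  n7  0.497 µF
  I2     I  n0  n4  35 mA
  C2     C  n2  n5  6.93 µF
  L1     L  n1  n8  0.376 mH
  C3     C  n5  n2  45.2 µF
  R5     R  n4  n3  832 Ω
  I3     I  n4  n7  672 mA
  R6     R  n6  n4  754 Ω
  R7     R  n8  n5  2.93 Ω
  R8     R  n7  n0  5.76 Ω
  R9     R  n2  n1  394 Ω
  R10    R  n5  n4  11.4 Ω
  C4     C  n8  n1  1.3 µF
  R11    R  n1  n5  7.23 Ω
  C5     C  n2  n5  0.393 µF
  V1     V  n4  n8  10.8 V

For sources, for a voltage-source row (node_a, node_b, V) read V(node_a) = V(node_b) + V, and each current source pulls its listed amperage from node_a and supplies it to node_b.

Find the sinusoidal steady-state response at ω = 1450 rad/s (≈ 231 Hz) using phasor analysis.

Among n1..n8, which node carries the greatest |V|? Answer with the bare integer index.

3

MNA unknowns: 8 node voltages V₁..V_8 plus 1 source current (V1)
R1: Y=0.004464+0.000j on G[5,3]
R2: Y=0.03135+0.000j on G[6,1]
R3: Y=0.002392+0.000j on G[0,8]
I1: z[3]−=1.54, z[6]+=1.54
R4: Y=0.0005682+0.000j on G[8,5]
C1: Y=0.000+0.0007206j on G[3,7]
I2: z[0]−=0.035, z[4]+=0.035
C2: Y=0.000+0.01005j on G[2,5]
L1: Y=0.000-1.834j on G[1,8]
C3: Y=0.000+0.06554j on G[5,2]
R5: Y=0.001202+0.000j on G[4,3]
I3: z[4]−=0.672, z[7]+=0.672
R6: Y=0.001326+0.000j on G[6,4]
R7: Y=0.3413+0.000j on G[8,5]
R8: Y=0.1736+0.000j on G[7,0]
R9: Y=0.002538+0.000j on G[2,1]
R10: Y=0.08772+0.000j on G[5,4]
C4: Y=0.000+0.001885j on G[8,1]
R11: Y=0.1383+0.000j on G[1,5]
C5: Y=0.000+0.0005699j on G[2,5]
V1: row V4−V8=10.8, i_V1 at 4,8
solve → V1=-206.9+137.7j, V2=-207.1+137.6j, V3=-451.5+195.2j, V4=-196.1+136.9j, V5=-207.1+137.6j, V6=-159.3+137.7j, V7=3.052-1.887j, V8=-206.9+136.9j
aux → i_V1=-1.864+0.1279j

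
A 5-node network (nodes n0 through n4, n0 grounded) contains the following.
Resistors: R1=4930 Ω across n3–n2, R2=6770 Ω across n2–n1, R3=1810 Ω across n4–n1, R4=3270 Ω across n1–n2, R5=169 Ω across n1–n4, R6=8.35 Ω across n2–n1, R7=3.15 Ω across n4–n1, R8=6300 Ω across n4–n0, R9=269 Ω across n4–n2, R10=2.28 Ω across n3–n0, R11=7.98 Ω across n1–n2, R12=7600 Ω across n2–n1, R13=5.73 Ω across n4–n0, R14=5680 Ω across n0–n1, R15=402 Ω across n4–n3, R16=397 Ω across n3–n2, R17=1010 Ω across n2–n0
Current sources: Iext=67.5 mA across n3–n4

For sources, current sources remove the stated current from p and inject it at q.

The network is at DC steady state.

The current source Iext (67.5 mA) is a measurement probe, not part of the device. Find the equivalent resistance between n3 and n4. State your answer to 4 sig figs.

Element admittances at DC:
  Y(R1) = 0.0002028 S between n3,n2
  Y(R2) = 0.0001477 S between n2,n1
  Y(R3) = 0.0005525 S between n4,n1
  Y(R4) = 0.0003058 S between n1,n2
  Y(R5) = 0.005917 S between n1,n4
  Y(R6) = 0.1198 S between n2,n1
  Y(R7) = 0.3175 S between n4,n1
  Y(R8) = 0.0001587 S between n4,n0
  Y(R9) = 0.003717 S between n4,n2
  Y(R10) = 0.4386 S between n3,n0
  Y(R11) = 0.1253 S between n1,n2
  Y(R12) = 0.0001316 S between n2,n1
  Y(R13) = 0.1745 S between n4,n0
  Y(R14) = 0.0001761 S between n0,n1
  Y(R15) = 0.002488 S between n4,n3
  Y(R16) = 0.002519 S between n3,n2
  Y(R17) = 0.0009901 S between n2,n0
  Iext: injects 0.0675 A into n4 (from n3)
Assemble and solve the 4×4 MNA system:
  V(n1)=0.3634  V(n2)=0.3566  V(n3)=-0.1478  V(n4)=0.3688

R_eq = 7.654 Ω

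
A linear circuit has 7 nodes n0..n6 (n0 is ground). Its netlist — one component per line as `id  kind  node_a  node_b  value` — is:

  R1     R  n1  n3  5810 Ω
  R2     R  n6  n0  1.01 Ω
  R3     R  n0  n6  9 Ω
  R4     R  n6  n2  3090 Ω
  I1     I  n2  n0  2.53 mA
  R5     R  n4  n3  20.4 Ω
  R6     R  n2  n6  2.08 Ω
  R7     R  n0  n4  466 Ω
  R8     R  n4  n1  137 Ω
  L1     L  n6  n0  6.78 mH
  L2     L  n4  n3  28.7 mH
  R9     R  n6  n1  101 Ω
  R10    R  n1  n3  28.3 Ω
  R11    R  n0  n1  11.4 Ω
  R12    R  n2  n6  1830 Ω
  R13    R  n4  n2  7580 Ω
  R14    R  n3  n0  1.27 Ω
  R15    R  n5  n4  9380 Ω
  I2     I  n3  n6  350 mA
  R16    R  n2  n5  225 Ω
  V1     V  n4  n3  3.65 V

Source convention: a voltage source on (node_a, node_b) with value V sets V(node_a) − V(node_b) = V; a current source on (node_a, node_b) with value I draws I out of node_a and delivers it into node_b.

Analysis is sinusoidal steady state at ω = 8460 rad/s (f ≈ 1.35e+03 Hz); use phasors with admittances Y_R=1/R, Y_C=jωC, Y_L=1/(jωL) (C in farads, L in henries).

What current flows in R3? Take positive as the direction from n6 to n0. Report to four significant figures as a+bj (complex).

MNA unknowns: 6 node voltages V₁..V_6 plus 1 source current (V1)
R1: Y=0.0001721+0.000j on G[1,3]
R2: Y=0.9901+0.000j on G[6,0]
R3: Y=0.1111+0.000j on G[0,6]
R4: Y=0.0003236+0.000j on G[6,2]
I1: z[2]−=0.00253, z[0]+=0.00253
R5: Y=0.04902+0.000j on G[4,3]
R6: Y=0.4808+0.000j on G[2,6]
R7: Y=0.002146+0.000j on G[0,4]
R8: Y=0.007299+0.000j on G[4,1]
L1: Y=0.000-0.01743j on G[6,0]
L2: Y=0.000-0.004119j on G[4,3]
R9: Y=0.009901+0.000j on G[6,1]
R10: Y=0.03534+0.000j on G[1,3]
R11: Y=0.08772+0.000j on G[0,1]
R12: Y=0.0005464+0.000j on G[2,6]
R13: Y=0.0001319+0.000j on G[4,2]
R14: Y=0.7874+0.000j on G[3,0]
R15: Y=0.0001066+0.000j on G[5,4]
I2: z[3]−=0.35, z[6]+=0.35
R16: Y=0.004444+0.000j on G[2,5]
V1: row V4−V3=3.65, i_V1 at 4,3
solve → V1=0.07193+0.0003534j, V2=0.3101+0.004925j, V3=-0.4590+1.956e-05j, V4=3.191+1.956e-05j, V5=0.3775+0.004810j, V6=0.3139+0.004927j
aux → i_V1=-0.2092+0.01504j

0.03488+0.0005475j A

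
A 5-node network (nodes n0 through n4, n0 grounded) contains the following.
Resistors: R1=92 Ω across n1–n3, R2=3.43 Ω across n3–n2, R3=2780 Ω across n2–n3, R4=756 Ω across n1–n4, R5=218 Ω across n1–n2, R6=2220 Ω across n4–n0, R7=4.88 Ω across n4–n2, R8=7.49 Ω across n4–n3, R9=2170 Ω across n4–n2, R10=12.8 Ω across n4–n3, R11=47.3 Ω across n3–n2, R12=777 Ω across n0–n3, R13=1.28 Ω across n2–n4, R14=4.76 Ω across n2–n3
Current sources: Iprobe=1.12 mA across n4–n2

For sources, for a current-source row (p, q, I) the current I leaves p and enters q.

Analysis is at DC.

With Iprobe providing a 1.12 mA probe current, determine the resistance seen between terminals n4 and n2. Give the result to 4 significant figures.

Apply KCL at each of the 4 non-ground nodes and solve the resulting linear system.
Node n1: branches {R1, R4, R5} → V_1 = 0.0002038
Node n2: branches {R2, R3, R5, R7, R9, R11, R13, R14, Iprobe} → V_2 = 0.0004649
Node n3: branches {R1, R2, R3, R8, R10, R11, R12, R14} → V_3 = 0.0001816
Node n4: branches {R4, R6, R7, R8, R9, R10, R13, Iprobe} → V_4 = -0.0005188

R_eq = 0.8783 Ω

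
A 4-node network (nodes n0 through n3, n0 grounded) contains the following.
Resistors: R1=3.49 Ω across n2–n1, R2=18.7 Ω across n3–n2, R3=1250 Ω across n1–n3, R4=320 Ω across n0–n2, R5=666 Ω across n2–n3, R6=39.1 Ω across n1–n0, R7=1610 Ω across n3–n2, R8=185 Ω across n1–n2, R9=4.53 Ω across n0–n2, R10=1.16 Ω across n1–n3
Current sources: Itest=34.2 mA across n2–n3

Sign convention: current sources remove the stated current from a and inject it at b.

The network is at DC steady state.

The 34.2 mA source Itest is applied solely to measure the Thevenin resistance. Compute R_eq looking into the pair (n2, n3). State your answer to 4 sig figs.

Apply KCL at each of the 3 non-ground nodes and solve the resulting linear system.
Node n1: branches {R1, R3, R6, R8, R10} → V_1 = 0.07854
Node n2: branches {R1, R2, R4, R5, R7, R8, R9, Itest} → V_2 = -0.008973
Node n3: branches {R2, R3, R5, R7, R10, Itest} → V_3 = 0.1105

R_eq = 3.493 Ω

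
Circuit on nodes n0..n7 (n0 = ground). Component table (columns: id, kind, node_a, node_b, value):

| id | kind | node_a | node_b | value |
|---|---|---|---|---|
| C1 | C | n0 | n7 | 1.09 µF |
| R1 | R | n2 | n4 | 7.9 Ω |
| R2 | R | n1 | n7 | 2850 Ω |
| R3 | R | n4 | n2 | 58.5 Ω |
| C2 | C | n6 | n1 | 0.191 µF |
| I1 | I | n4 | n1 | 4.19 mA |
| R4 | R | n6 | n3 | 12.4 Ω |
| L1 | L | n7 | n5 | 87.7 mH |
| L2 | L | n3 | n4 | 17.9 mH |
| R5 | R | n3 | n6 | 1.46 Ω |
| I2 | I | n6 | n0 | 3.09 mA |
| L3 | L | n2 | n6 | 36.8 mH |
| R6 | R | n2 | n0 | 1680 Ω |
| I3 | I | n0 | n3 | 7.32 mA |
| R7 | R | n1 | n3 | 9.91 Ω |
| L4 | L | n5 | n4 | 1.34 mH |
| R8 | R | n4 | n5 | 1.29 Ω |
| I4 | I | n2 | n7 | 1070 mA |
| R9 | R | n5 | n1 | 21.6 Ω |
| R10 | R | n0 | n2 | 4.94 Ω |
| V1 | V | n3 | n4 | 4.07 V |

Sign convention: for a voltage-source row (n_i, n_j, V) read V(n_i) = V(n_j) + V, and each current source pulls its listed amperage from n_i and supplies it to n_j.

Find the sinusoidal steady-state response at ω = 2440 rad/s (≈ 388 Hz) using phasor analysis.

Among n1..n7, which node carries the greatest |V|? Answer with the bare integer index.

MNA unknowns: 7 node voltages V₁..V_7 plus 1 source current (V1)
C1: Y=0.000+0.002660j on G[0,7]
R1: Y=0.1266+0.000j on G[2,4]
R2: Y=0.0003509+0.000j on G[1,7]
R3: Y=0.01709+0.000j on G[4,2]
C2: Y=0.000+0.0004660j on G[6,1]
I1: z[4]−=0.00419, z[1]+=0.00419
R4: Y=0.08065+0.000j on G[6,3]
L1: Y=0.000-0.004673j on G[7,5]
L2: Y=0.000-0.02290j on G[3,4]
R5: Y=0.6849+0.000j on G[3,6]
I2: z[6]−=0.00309, z[0]+=0.00309
L3: Y=0.000-0.01114j on G[2,6]
R6: Y=0.0005952+0.000j on G[2,0]
I3: z[0]−=0.00732, z[3]+=0.00732
R7: Y=0.1009+0.000j on G[1,3]
L4: Y=0.000-0.3058j on G[5,4]
R8: Y=0.7752+0.000j on G[4,5]
I4: z[2]−=1.07, z[7]+=1.07
R9: Y=0.04630+0.000j on G[5,1]
R10: Y=0.2024+0.000j on G[0,2]
V1: row V3−V4=4.07, i_V1 at 3,4
solve → V1=27.53-1.748j, V2=6.624-1.958j, V3=27.57-3.101j, V4=23.50-3.101j, V5=26.43-2.632j, V6=27.57-2.797j, V7=149.5+504.0j
aux → i_V1=0.009599+0.4630j

7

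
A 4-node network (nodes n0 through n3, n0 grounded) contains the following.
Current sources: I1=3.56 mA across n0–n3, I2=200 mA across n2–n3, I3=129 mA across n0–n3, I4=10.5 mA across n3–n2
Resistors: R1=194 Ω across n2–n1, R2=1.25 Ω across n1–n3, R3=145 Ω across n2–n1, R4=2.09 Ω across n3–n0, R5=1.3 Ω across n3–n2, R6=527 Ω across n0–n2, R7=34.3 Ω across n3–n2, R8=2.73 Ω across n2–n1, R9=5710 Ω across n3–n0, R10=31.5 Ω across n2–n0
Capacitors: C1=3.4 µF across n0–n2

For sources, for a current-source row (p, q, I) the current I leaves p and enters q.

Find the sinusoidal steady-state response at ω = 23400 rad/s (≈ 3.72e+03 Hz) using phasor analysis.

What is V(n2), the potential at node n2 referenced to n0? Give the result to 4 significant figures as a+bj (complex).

Element admittances at ω=23400 rad/s:
  I1: injects 0.00356 A into n3 (from n0)
  Y(R1) = 0.005155+0.000j S between n2,n1
  Y(R2) = 0.8000+0.000j S between n1,n3
  Y(R3) = 0.006897+0.000j S between n2,n1
  I2: injects 0.2 A into n3 (from n2)
  Y(C1) = 0.000+0.07956j S between n0,n2
  Y(R4) = 0.4785+0.000j S between n3,n0
  Y(R5) = 0.7692+0.000j S between n3,n2
  Y(R6) = 0.001898+0.000j S between n0,n2
  I3: injects 0.129 A into n3 (from n0)
  Y(R7) = 0.02915+0.000j S between n3,n2
  Y(R8) = 0.3663+0.000j S between n2,n1
  Y(R9) = 0.0001751+0.000j S between n3,n0
  Y(R10) = 0.03175+0.000j S between n2,n0
  I4: injects 0.0105 A into n2 (from n3)
Assemble and solve the 3×3 MNA system:
  V(n1)=0.2090-0.01456j  V(n2)=0.08429-0.01848j  V(n3)=0.2680-0.01271j

0.08429-0.01848j V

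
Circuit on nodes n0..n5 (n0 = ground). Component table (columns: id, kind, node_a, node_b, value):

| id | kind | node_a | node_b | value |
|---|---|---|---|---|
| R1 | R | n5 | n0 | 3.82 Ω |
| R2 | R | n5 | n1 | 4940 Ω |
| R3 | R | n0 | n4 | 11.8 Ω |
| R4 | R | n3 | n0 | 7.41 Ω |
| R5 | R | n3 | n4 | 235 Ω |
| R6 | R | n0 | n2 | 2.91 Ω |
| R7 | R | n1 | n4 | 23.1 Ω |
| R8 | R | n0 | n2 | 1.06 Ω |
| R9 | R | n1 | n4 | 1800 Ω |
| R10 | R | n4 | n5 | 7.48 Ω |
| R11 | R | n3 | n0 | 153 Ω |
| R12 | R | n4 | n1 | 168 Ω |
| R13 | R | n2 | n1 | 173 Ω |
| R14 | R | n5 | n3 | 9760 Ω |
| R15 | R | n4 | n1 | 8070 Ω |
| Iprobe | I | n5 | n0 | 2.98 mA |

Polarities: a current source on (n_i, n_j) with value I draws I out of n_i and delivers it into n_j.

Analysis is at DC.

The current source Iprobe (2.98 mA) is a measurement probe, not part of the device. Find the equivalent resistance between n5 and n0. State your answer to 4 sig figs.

R_eq = 3.153 Ω

MNA unknowns: 5 node voltages V₁..V_5
R1: Y=0.2618 on G[5,0]
R2: Y=0.0002024 on G[5,1]
R3: Y=0.08475 on G[0,4]
R4: Y=0.1350 on G[3,0]
R5: Y=0.004255 on G[3,4]
R6: Y=0.3436 on G[0,2]
R7: Y=0.04329 on G[1,4]
R8: Y=0.9434 on G[0,2]
R9: Y=0.0005556 on G[1,4]
R10: Y=0.1337 on G[4,5]
R11: Y=0.006536 on G[3,0]
R12: Y=0.005952 on G[4,1]
R13: Y=0.005780 on G[2,1]
R14: Y=0.0001025 on G[5,3]
R15: Y=0.0001239 on G[4,1]
Iprobe: z[5]−=0.00298, z[0]+=0.00298
solve → V1=-0.004966, V2=-2.220e-05, V3=-0.0001677, V4=-0.005520, V5=-0.009397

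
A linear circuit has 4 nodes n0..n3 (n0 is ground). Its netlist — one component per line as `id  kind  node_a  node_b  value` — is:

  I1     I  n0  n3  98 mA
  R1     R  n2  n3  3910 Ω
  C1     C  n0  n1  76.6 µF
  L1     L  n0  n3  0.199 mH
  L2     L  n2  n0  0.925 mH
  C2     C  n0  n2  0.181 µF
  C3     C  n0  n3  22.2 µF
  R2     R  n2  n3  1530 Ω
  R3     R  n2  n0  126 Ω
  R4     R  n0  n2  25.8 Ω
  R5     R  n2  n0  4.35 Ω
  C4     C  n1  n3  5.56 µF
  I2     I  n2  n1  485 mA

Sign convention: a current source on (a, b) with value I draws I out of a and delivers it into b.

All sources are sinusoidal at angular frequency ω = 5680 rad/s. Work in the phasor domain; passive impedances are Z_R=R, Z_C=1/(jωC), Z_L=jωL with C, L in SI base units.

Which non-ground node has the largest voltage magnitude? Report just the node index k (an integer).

2

Element admittances at ω=5680 rad/s:
  I1: injects 0.098 A into n3 (from n0)
  Y(R1) = 0.0002558+0.000j S between n2,n3
  Y(C1) = 0.000+0.4351j S between n0,n1
  Y(L1) = 0.000-0.8847j S between n0,n3
  Y(L2) = 0.000-0.1903j S between n2,n0
  Y(C2) = 0.000+0.001028j S between n0,n2
  Y(C3) = 0.000+0.1261j S between n0,n3
  Y(R2) = 0.0006536+0.000j S between n2,n3
  Y(R3) = 0.007937+0.000j S between n2,n0
  Y(R4) = 0.03876+0.000j S between n0,n2
  Y(R5) = 0.2299+0.000j S between n2,n0
  Y(C4) = 0.000+0.03158j S between n1,n3
  I2: injects 0.485 A into n1 (from n2)
Assemble and solve the 3×3 MNA system:
  V(n1)=8.365e-05-1.027j  V(n2)=-1.193-0.8133j  V(n3)=0.001236+0.1779j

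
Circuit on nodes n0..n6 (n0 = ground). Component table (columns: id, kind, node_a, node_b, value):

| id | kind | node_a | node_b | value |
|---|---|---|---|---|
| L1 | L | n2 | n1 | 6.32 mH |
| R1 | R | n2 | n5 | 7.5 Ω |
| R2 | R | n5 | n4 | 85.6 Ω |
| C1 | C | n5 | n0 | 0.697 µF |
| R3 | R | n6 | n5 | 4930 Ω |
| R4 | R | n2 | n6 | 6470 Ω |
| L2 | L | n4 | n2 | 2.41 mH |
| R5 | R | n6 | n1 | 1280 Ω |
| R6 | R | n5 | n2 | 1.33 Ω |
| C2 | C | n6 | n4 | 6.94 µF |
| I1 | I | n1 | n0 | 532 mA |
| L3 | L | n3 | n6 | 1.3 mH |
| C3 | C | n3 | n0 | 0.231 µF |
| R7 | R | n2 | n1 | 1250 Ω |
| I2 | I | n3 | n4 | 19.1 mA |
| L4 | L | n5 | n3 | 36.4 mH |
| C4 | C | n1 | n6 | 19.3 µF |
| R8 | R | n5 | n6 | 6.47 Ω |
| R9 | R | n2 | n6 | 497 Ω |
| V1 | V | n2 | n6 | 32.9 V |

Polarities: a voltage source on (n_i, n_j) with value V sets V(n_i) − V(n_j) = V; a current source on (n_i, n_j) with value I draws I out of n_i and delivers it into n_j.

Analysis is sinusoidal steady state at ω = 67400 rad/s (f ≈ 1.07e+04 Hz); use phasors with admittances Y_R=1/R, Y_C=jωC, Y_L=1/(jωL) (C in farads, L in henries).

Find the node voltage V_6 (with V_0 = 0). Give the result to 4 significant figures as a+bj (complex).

Element admittances at ω=67400 rad/s:
  Y(L1) = 0.000-0.002348j S between n2,n1
  Y(R1) = 0.1333+0.000j S between n2,n5
  Y(R2) = 0.01168+0.000j S between n5,n4
  Y(C1) = 0.000+0.04698j S between n5,n0
  Y(R3) = 0.0002028+0.000j S between n6,n5
  Y(R4) = 0.0001546+0.000j S between n2,n6
  Y(L2) = 0.000-0.006156j S between n4,n2
  Y(R5) = 0.0007813+0.000j S between n6,n1
  Y(R6) = 0.7519+0.000j S between n5,n2
  Y(C2) = 0.000+0.4678j S between n6,n4
  I1: injects 0.532 A into n0 (from n1)
  Y(L3) = 0.000-0.01141j S between n3,n6
  Y(C3) = 0.000+0.01557j S between n3,n0
  Y(R7) = 0.0008000+0.000j S between n2,n1
  I2: injects 0.0191 A into n4 (from n3)
  Y(L4) = 0.000-0.0004076j S between n5,n3
  Y(C4) = 0.000+1.301j S between n1,n6
  Y(R8) = 0.1546+0.000j S between n5,n6
  Y(R9) = 0.002012+0.000j S between n2,n6
  V1: constraint V(n2)−V(n6) = 32.9
Assemble and solve the 7×7 MNA system:
  V(n1)=204.4-411.5j  V(n2)=237.4-411.9j  V(n3)=-645.7+1305j  V(n4)=203.8-412.2j  V(n5)=214.0-421.1j  V(n6)=204.5-411.9j
  i(V1)=-20.77-7.886j

204.5-411.9j V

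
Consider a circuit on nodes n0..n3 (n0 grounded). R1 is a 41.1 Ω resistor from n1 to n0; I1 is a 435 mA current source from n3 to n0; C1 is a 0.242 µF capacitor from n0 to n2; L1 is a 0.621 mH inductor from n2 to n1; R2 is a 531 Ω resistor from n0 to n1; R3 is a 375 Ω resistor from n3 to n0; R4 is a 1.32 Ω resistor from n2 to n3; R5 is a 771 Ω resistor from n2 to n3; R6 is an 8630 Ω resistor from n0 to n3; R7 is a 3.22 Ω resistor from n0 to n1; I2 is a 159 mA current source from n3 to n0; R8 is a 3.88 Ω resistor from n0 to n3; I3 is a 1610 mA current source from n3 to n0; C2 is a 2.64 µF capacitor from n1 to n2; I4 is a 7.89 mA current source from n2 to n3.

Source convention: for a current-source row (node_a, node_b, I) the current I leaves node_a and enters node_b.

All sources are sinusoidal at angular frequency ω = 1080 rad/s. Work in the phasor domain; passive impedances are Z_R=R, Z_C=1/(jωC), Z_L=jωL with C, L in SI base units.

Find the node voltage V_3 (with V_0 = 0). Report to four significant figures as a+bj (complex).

Apply KCL at each of the 3 non-ground nodes and solve the resulting linear system.
Node n1: branches {R1, L1, R2, R7, C2} → V_1 = -3.074+0.2558j
Node n2: branches {C1, L1, R4, R5, C2, I4} → V_2 = -3.132-0.4400j
Node n3: branches {I1, R3, R4, R5, R6, I2, R8, I3, I4} → V_3 = -4.486-0.3275j

-4.486-0.3275j V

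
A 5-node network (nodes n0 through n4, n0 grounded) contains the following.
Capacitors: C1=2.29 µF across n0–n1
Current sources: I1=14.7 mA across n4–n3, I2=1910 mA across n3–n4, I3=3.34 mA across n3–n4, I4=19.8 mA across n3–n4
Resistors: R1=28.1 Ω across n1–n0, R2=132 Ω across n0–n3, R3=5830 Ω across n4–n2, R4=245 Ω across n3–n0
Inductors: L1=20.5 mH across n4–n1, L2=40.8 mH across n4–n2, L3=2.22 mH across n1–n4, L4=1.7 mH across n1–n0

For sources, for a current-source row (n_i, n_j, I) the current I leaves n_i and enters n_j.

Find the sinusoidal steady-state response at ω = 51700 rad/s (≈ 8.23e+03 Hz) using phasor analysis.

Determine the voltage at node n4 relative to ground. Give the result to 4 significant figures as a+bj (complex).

5.368+182.5j V

Element admittances at ω=51700 rad/s:
  Y(C1) = 0.000+0.1184j S between n0,n1
  I1: injects 0.0147 A into n3 (from n4)
  Y(R1) = 0.03559+0.000j S between n1,n0
  I2: injects 1.91 A into n4 (from n3)
  Y(R2) = 0.007576+0.000j S between n0,n3
  Y(R3) = 0.0001715+0.000j S between n4,n2
  I3: injects 0.00334 A into n4 (from n3)
  Y(L1) = 0.000-0.0009435j S between n4,n1
  Y(L2) = 0.000-0.0004741j S between n4,n2
  Y(R4) = 0.004082+0.000j S between n3,n0
  Y(L3) = 0.000-0.008713j S between n1,n4
  Y(L4) = 0.000-0.01138j S between n1,n0
  I4: injects 0.0198 A into n4 (from n3)
Assemble and solve the 4×4 MNA system:
  V(n1)=5.368-16.14j  V(n2)=5.368+182.5j  V(n3)=-164.6+0.000j  V(n4)=5.368+182.5j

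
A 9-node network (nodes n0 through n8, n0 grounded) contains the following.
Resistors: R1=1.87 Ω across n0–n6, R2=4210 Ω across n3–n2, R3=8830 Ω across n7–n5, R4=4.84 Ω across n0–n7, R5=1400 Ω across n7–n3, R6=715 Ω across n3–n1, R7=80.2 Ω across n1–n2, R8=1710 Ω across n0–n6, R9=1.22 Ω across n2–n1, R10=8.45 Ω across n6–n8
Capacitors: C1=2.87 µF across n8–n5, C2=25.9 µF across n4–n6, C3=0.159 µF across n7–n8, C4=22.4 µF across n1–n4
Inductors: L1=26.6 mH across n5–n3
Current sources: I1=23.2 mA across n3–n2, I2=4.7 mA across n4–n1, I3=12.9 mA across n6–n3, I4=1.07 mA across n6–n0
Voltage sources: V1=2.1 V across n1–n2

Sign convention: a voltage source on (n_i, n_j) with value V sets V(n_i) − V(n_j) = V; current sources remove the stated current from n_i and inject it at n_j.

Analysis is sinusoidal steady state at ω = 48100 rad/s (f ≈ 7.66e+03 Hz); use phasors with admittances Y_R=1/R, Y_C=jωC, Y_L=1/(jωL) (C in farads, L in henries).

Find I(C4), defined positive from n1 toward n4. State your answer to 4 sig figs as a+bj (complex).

0.02166-0.002239j A

Element admittances at ω=48100 rad/s:
  Y(R1) = 0.5348+0.000j S between n0,n6
  Y(R2) = 0.0002375+0.000j S between n3,n2
  Y(R3) = 0.0001133+0.000j S between n7,n5
  Y(R4) = 0.2066+0.000j S between n0,n7
  Y(C1) = 0.000+0.1380j S between n8,n5
  Y(R5) = 0.0007143+0.000j S between n7,n3
  Y(L1) = 0.000-0.0007816j S between n5,n3
  Y(R6) = 0.001399+0.000j S between n3,n1
  Y(R7) = 0.01247+0.000j S between n1,n2
  I1: injects 0.0232 A into n2 (from n3)
  I2: injects 0.0047 A into n1 (from n4)
  Y(C2) = 0.000+1.246j S between n4,n6
  I3: injects 0.0129 A into n3 (from n6)
  Y(R8) = 0.0005848+0.000j S between n0,n6
  Y(R9) = 0.8197+0.000j S between n2,n1
  I4: injects 0.00107 A into n0 (from n6)
  Y(R10) = 0.1183+0.000j S between n6,n8
  Y(C3) = 0.000+0.007648j S between n7,n8
  Y(C4) = 0.000+1.077j S between n1,n4
  V1: constraint V(n1)−V(n2) = 2.1
Assemble and solve the 9×9 MNA system:
  V(n1)=6.181e-05-0.03203j  V(n2)=-2.100-0.03203j  V(n3)=-4.121-1.401j  V(n4)=0.002140-0.01193j  V(n5)=0.01993+0.03639j  V(n6)=0.003938+0.001684j  V(n7)=-0.01538-0.004364j  V(n8)=-0.003481+0.02823j
  i(V1)=-1.770+0.0003251j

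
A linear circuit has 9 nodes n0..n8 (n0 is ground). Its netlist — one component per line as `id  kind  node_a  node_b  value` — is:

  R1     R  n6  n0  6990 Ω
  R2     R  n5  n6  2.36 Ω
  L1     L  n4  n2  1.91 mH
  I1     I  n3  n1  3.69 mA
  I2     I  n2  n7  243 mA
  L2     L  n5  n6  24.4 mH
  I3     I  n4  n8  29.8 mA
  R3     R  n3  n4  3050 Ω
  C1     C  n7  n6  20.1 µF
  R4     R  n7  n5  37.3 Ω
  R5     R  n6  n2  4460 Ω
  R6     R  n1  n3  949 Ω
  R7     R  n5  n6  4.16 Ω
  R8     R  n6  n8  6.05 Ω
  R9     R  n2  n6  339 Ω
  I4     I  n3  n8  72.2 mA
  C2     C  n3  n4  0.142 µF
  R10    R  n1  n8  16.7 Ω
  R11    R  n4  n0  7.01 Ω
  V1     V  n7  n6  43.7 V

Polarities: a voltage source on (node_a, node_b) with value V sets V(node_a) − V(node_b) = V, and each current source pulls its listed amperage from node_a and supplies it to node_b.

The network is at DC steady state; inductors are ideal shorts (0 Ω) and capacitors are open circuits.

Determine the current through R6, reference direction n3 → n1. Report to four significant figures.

-0.07802 A

Apply KCL at each of the 8 non-ground nodes and solve the resulting linear system.
Node n1: branches {I1, R6, R10} → V_1 = 80.45
Node n2: branches {L1, I2, R5, R9} → V_2 = -0.08175
Node n3: branches {I1, R3, R6, I4, C2} → V_3 = 6.408
Node n4: branches {L1, I3, R3, C2, R11} → V_4 = -0.08175
Node n5: branches {R2, L2, R4, R7} → V_5 = 81.52
Node n6: branches {R1, R2, L2, C1, R5, R7, R8, R9, V1} → V_6 = 81.52
Node n7: branches {I2, C1, R4, V1} → V_7 = 125.2
Node n8: branches {I3, R8, I4, R10} → V_8 = 81.69
Source currents: i(L1)=-0.01601, i(L2)=1.172, i(V1)=-0.9286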